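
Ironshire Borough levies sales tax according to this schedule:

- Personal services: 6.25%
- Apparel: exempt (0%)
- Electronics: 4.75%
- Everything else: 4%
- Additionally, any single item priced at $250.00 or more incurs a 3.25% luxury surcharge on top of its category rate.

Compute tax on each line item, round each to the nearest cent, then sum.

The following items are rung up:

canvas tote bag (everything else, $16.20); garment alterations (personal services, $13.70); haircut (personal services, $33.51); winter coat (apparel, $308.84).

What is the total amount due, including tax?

Canvas tote bag $16.20: everything else → 4% → $0.65
Garment alterations $13.70: personal services → 6.25% → $0.86
Haircut $33.51: personal services → 6.25% → $2.09
Winter coat $308.84: apparel → 0% + 3.25% surcharge = 3.25% → $10.04
Subtotal = $372.25; tax = $13.64; total due = $385.89

$385.89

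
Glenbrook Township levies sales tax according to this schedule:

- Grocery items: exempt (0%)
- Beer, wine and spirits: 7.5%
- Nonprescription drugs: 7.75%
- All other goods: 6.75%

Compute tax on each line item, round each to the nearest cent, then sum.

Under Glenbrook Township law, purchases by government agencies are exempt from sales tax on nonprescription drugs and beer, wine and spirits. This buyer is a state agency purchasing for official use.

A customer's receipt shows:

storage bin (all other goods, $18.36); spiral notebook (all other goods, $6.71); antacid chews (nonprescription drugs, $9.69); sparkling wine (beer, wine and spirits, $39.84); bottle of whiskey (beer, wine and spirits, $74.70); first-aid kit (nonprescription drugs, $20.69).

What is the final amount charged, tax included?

Storage bin $18.36: all other goods → 6.75% → $1.24
Spiral notebook $6.71: all other goods → 6.75% → $0.45
Antacid chews $9.69: nonprescription drugs, buyer-exempt → 0% → $0.00
Sparkling wine $39.84: beer, wine and spirits, buyer-exempt → 0% → $0.00
Bottle of whiskey $74.70: beer, wine and spirits, buyer-exempt → 0% → $0.00
First-aid kit $20.69: nonprescription drugs, buyer-exempt → 0% → $0.00
Subtotal = $169.99; tax = $1.69; total due = $171.68

$171.68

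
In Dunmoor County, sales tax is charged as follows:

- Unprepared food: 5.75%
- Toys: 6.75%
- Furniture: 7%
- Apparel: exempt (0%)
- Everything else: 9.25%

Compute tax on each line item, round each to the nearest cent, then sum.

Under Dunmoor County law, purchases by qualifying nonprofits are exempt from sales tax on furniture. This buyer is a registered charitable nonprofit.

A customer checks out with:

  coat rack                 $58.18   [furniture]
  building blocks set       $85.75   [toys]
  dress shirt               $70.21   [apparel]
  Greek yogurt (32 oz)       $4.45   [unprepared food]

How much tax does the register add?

$6.05

Coat rack $58.18: furniture, buyer-exempt → 0% → $0.00
Building blocks set $85.75: toys → 6.75% → $5.79
Dress shirt $70.21: apparel → 0% → $0.00
Greek yogurt (32 oz) $4.45: unprepared food → 5.75% → $0.26
Total tax = $5.79 + $0.26 = $6.05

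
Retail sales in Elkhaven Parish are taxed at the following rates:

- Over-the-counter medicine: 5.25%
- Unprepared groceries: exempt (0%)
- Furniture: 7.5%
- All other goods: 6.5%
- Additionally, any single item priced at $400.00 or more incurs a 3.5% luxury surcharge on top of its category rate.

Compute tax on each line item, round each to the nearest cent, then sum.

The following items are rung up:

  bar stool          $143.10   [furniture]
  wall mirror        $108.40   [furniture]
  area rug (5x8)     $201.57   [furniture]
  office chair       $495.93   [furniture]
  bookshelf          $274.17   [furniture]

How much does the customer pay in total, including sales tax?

$1332.26

Bar stool $143.10: furniture → 7.5% → $10.73
Wall mirror $108.40: furniture → 7.5% → $8.13
Area rug (5x8) $201.57: furniture → 7.5% → $15.12
Office chair $495.93: furniture → 7.5% + 3.5% surcharge = 11% → $54.55
Bookshelf $274.17: furniture → 7.5% → $20.56
Subtotal = $1223.17; tax = $109.09; total due = $1332.26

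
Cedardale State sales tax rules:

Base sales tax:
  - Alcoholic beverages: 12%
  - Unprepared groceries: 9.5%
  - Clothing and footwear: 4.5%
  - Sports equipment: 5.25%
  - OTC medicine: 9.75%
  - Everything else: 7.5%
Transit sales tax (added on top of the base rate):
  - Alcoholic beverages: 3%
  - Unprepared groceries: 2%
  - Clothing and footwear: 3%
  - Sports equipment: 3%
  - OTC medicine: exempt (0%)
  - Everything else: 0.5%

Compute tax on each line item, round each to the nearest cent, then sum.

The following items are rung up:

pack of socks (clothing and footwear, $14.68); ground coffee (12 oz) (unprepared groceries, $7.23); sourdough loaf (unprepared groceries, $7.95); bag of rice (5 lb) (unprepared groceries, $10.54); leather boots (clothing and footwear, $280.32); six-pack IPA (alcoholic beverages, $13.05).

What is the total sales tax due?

$27.03

Pack of socks $14.68: clothing and footwear → 4.5% + 3% transit = 7.5% → $1.10
Ground coffee (12 oz) $7.23: unprepared groceries → 9.5% + 2% transit = 11.5% → $0.83
Sourdough loaf $7.95: unprepared groceries → 9.5% + 2% transit = 11.5% → $0.91
Bag of rice (5 lb) $10.54: unprepared groceries → 9.5% + 2% transit = 11.5% → $1.21
Leather boots $280.32: clothing and footwear → 4.5% + 3% transit = 7.5% → $21.02
Six-pack IPA $13.05: alcoholic beverages → 12% + 3% transit = 15% → $1.96
Total tax = $1.10 + $0.83 + $0.91 + $1.21 + $21.02 + $1.96 = $27.03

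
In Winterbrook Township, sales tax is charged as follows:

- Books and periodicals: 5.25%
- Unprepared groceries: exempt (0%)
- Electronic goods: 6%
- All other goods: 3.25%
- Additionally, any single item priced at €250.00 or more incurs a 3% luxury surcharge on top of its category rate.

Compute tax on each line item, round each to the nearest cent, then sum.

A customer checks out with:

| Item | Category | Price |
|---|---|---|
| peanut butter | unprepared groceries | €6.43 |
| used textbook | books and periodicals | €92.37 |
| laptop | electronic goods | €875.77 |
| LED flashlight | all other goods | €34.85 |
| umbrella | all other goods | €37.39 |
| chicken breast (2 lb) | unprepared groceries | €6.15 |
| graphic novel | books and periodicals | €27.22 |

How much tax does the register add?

Peanut butter €6.43: unprepared groceries → 0% → €0.00
Used textbook €92.37: books and periodicals → 5.25% → €4.85
Laptop €875.77: electronic goods → 6% + 3% surcharge = 9% → €78.82
LED flashlight €34.85: all other goods → 3.25% → €1.13
Umbrella €37.39: all other goods → 3.25% → €1.22
Chicken breast (2 lb) €6.15: unprepared groceries → 0% → €0.00
Graphic novel €27.22: books and periodicals → 5.25% → €1.43
Total tax = €4.85 + €78.82 + €1.13 + €1.22 + €1.43 = €87.45

€87.45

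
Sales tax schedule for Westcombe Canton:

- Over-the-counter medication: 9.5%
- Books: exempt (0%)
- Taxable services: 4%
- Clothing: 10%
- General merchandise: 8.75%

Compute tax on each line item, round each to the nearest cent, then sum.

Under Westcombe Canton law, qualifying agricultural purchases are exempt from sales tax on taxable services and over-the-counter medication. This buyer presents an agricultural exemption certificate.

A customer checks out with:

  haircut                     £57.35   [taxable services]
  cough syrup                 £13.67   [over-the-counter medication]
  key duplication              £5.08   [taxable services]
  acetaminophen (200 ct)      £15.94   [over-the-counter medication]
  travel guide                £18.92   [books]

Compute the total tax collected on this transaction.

£0.00

Haircut £57.35: taxable services, buyer-exempt → 0% → £0.00
Cough syrup £13.67: over-the-counter medication, buyer-exempt → 0% → £0.00
Key duplication £5.08: taxable services, buyer-exempt → 0% → £0.00
Acetaminophen (200 ct) £15.94: over-the-counter medication, buyer-exempt → 0% → £0.00
Travel guide £18.92: books → 0% → £0.00
Total tax = £0.00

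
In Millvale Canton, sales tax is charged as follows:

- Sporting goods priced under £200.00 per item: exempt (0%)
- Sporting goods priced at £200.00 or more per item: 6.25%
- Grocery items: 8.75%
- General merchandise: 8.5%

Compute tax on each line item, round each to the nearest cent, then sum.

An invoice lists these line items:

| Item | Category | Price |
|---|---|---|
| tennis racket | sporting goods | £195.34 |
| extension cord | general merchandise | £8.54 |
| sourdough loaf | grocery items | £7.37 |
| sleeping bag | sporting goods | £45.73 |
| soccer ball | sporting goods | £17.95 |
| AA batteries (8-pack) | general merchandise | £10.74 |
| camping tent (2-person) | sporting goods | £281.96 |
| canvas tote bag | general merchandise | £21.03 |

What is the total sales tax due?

£21.69

Tennis racket £195.34: sporting goods, under £200.00 → 0% → £0.00
Extension cord £8.54: general merchandise → 8.5% → £0.73
Sourdough loaf £7.37: grocery items → 8.75% → £0.64
Sleeping bag £45.73: sporting goods, under £200.00 → 0% → £0.00
Soccer ball £17.95: sporting goods, under £200.00 → 0% → £0.00
AA batteries (8-pack) £10.74: general merchandise → 8.5% → £0.91
Camping tent (2-person) £281.96: sporting goods, £200.00 or more → 6.25% → £17.62
Canvas tote bag £21.03: general merchandise → 8.5% → £1.79
Total tax = £0.73 + £0.64 + £0.91 + £17.62 + £1.79 = £21.69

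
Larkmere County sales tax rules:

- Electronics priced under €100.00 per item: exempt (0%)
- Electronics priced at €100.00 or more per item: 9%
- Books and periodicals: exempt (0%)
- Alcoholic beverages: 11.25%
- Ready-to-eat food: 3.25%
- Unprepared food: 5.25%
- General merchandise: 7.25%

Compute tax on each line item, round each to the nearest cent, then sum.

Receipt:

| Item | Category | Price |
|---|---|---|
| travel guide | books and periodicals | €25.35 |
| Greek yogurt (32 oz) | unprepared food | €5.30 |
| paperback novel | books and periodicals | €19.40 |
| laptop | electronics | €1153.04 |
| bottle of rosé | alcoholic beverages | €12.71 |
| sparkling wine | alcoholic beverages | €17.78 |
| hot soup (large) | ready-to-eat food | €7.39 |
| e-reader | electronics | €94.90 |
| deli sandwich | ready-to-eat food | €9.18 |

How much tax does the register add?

Travel guide €25.35: books and periodicals → 0% → €0.00
Greek yogurt (32 oz) €5.30: unprepared food → 5.25% → €0.28
Paperback novel €19.40: books and periodicals → 0% → €0.00
Laptop €1153.04: electronics, €100.00 or more → 9% → €103.77
Bottle of rosé €12.71: alcoholic beverages → 11.25% → €1.43
Sparkling wine €17.78: alcoholic beverages → 11.25% → €2.00
Hot soup (large) €7.39: ready-to-eat food → 3.25% → €0.24
E-reader €94.90: electronics, under €100.00 → 0% → €0.00
Deli sandwich €9.18: ready-to-eat food → 3.25% → €0.30
Total tax = €0.28 + €103.77 + €1.43 + €2.00 + €0.24 + €0.30 = €108.02

€108.02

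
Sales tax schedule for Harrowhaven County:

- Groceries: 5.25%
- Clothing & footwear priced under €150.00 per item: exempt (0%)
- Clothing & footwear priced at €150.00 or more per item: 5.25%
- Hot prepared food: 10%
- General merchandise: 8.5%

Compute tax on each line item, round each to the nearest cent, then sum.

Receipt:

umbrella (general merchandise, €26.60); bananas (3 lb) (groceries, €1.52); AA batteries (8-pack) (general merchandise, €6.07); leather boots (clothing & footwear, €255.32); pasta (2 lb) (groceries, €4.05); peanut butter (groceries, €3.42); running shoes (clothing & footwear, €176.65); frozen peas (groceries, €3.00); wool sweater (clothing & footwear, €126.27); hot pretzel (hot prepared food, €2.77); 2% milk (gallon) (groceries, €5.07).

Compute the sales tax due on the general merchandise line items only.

Umbrella €26.60: general merchandise → 8.5% → €2.26
AA batteries (8-pack) €6.07: general merchandise → 8.5% → €0.52
Tax on general merchandise = €2.26 + €0.52 = €2.78

€2.78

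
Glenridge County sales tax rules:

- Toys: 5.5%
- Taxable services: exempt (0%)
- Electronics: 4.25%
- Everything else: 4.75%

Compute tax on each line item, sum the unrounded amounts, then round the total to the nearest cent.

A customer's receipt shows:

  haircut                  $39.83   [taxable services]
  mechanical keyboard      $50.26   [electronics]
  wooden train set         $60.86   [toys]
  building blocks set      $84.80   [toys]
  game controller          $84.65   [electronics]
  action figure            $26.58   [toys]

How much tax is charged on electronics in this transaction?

$5.73

Mechanical keyboard $50.26: electronics → 4.25% → $2.13605
Game controller $84.65: electronics → 4.25% → $3.597625
Tax on electronics: unrounded sum = $5.733675 → $5.73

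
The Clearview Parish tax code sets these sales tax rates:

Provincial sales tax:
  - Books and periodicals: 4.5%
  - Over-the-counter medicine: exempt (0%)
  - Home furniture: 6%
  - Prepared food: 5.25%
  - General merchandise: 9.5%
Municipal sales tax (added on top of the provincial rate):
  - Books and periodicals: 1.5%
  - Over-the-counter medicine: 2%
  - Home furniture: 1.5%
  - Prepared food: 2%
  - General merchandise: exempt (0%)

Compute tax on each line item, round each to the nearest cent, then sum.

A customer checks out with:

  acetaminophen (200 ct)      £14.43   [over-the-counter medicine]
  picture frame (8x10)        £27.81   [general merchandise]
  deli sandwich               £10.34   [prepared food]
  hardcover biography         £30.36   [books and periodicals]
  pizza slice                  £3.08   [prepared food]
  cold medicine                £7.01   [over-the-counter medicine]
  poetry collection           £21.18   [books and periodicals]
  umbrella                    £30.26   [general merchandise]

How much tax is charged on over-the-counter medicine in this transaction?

Acetaminophen (200 ct) £14.43: over-the-counter medicine → 0% + 2% municipal = 2% → £0.29
Cold medicine £7.01: over-the-counter medicine → 0% + 2% municipal = 2% → £0.14
Tax on over-the-counter medicine = £0.29 + £0.14 = £0.43

£0.43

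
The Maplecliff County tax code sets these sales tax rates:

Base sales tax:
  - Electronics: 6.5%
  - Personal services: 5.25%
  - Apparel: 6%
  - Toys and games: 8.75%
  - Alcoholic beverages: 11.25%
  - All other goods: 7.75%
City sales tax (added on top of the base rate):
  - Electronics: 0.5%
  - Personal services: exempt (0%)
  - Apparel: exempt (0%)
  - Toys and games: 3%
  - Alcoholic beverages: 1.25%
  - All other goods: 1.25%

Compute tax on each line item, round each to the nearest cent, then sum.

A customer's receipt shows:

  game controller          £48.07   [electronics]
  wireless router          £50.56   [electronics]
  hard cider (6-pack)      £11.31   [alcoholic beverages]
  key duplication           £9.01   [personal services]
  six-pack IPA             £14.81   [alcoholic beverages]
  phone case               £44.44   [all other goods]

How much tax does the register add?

Game controller £48.07: electronics → 6.5% + 0.5% city = 7% → £3.36
Wireless router £50.56: electronics → 6.5% + 0.5% city = 7% → £3.54
Hard cider (6-pack) £11.31: alcoholic beverages → 11.25% + 1.25% city = 12.5% → £1.41
Key duplication £9.01: personal services → 5.25% + 0% city = 5.25% → £0.47
Six-pack IPA £14.81: alcoholic beverages → 11.25% + 1.25% city = 12.5% → £1.85
Phone case £44.44: all other goods → 7.75% + 1.25% city = 9% → £4.00
Total tax = £3.36 + £3.54 + £1.41 + £0.47 + £1.85 + £4.00 = £14.63

£14.63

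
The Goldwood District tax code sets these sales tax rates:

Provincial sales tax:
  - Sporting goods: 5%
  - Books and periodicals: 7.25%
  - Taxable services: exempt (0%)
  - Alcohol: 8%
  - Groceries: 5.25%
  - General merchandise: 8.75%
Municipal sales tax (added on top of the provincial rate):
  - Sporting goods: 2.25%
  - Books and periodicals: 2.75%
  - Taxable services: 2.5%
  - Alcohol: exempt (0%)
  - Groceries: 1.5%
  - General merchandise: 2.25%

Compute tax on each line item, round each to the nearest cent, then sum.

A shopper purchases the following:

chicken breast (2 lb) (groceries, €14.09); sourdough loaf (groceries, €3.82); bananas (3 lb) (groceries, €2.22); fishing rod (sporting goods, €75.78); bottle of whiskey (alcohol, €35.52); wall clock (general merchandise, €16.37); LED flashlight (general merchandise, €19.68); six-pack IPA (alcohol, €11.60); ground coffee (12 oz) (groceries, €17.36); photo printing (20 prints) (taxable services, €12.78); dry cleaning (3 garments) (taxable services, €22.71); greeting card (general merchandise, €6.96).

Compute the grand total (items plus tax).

Chicken breast (2 lb) €14.09: groceries → 5.25% + 1.5% municipal = 6.75% → €0.95
Sourdough loaf €3.82: groceries → 5.25% + 1.5% municipal = 6.75% → €0.26
Bananas (3 lb) €2.22: groceries → 5.25% + 1.5% municipal = 6.75% → €0.15
Fishing rod €75.78: sporting goods → 5% + 2.25% municipal = 7.25% → €5.49
Bottle of whiskey €35.52: alcohol → 8% + 0% municipal = 8% → €2.84
Wall clock €16.37: general merchandise → 8.75% + 2.25% municipal = 11% → €1.80
LED flashlight €19.68: general merchandise → 8.75% + 2.25% municipal = 11% → €2.16
Six-pack IPA €11.60: alcohol → 8% + 0% municipal = 8% → €0.93
Ground coffee (12 oz) €17.36: groceries → 5.25% + 1.5% municipal = 6.75% → €1.17
Photo printing (20 prints) €12.78: taxable services → 0% + 2.5% municipal = 2.5% → €0.32
Dry cleaning (3 garments) €22.71: taxable services → 0% + 2.5% municipal = 2.5% → €0.57
Greeting card €6.96: general merchandise → 8.75% + 2.25% municipal = 11% → €0.77
Subtotal = €238.89; tax = €17.41; total due = €256.30

€256.30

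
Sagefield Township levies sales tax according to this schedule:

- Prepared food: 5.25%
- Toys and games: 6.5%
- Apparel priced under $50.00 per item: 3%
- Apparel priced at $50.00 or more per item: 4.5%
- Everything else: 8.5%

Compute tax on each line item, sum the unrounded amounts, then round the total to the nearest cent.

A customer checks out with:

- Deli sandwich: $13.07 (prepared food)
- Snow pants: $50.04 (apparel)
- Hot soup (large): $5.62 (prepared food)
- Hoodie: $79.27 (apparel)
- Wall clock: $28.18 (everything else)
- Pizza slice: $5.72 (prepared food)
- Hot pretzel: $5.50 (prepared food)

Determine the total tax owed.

Deli sandwich $13.07: prepared food → 5.25% → $0.686175
Snow pants $50.04: apparel, $50.00 or more → 4.5% → $2.2518
Hot soup (large) $5.62: prepared food → 5.25% → $0.29505
Hoodie $79.27: apparel, $50.00 or more → 4.5% → $3.56715
Wall clock $28.18: everything else → 8.5% → $2.3953
Pizza slice $5.72: prepared food → 5.25% → $0.3003
Hot pretzel $5.50: prepared food → 5.25% → $0.28875
Unrounded tax sum = $9.784525 → $9.78

$9.78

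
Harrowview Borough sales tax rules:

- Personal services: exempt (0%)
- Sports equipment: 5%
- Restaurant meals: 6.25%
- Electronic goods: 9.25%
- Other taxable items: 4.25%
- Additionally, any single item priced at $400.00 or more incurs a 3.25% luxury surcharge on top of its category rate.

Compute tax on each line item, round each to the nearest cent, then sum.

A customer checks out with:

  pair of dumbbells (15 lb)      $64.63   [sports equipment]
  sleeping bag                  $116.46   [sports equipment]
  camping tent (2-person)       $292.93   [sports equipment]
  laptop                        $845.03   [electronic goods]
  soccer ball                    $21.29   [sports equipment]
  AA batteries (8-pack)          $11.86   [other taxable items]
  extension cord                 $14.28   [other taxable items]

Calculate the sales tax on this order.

Pair of dumbbells (15 lb) $64.63: sports equipment → 5% → $3.23
Sleeping bag $116.46: sports equipment → 5% → $5.82
Camping tent (2-person) $292.93: sports equipment → 5% → $14.65
Laptop $845.03: electronic goods → 9.25% + 3.25% surcharge = 12.5% → $105.63
Soccer ball $21.29: sports equipment → 5% → $1.06
AA batteries (8-pack) $11.86: other taxable items → 4.25% → $0.50
Extension cord $14.28: other taxable items → 4.25% → $0.61
Total tax = $3.23 + $5.82 + $14.65 + $105.63 + $1.06 + $0.50 + $0.61 = $131.50

$131.50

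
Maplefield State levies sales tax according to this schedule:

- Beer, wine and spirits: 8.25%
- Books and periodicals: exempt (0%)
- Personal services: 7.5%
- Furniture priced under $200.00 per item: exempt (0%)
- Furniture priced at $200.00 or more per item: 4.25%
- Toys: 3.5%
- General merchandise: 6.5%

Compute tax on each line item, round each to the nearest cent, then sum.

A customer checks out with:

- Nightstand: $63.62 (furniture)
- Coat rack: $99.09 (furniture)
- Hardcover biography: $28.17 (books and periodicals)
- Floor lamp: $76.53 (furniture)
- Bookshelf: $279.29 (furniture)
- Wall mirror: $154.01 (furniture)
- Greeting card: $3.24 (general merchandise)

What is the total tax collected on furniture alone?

Nightstand $63.62: furniture, under $200.00 → 0% → $0.00
Coat rack $99.09: furniture, under $200.00 → 0% → $0.00
Floor lamp $76.53: furniture, under $200.00 → 0% → $0.00
Bookshelf $279.29: furniture, $200.00 or more → 4.25% → $11.87
Wall mirror $154.01: furniture, under $200.00 → 0% → $0.00
Tax on furniture = $0.00 + $0.00 + $0.00 + $11.87 + $0.00 = $11.87

$11.87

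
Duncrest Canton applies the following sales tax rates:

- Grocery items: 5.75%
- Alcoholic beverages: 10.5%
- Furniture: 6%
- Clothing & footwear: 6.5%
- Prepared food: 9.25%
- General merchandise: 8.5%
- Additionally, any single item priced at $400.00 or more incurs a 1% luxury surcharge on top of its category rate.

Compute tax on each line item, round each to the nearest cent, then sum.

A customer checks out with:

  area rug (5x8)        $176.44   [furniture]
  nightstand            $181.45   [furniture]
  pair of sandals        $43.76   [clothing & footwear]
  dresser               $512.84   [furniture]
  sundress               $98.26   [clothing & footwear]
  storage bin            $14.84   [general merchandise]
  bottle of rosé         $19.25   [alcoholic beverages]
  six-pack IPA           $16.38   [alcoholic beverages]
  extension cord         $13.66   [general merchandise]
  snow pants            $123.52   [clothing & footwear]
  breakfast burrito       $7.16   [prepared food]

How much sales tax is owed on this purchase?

Area rug (5x8) $176.44: furniture → 6% → $10.59
Nightstand $181.45: furniture → 6% → $10.89
Pair of sandals $43.76: clothing & footwear → 6.5% → $2.84
Dresser $512.84: furniture → 6% + 1% surcharge = 7% → $35.90
Sundress $98.26: clothing & footwear → 6.5% → $6.39
Storage bin $14.84: general merchandise → 8.5% → $1.26
Bottle of rosé $19.25: alcoholic beverages → 10.5% → $2.02
Six-pack IPA $16.38: alcoholic beverages → 10.5% → $1.72
Extension cord $13.66: general merchandise → 8.5% → $1.16
Snow pants $123.52: clothing & footwear → 6.5% → $8.03
Breakfast burrito $7.16: prepared food → 9.25% → $0.66
Total tax = $10.59 + $10.89 + $2.84 + $35.90 + $6.39 + $1.26 + $2.02 + $1.72 + $1.16 + $8.03 + $0.66 = $81.46

$81.46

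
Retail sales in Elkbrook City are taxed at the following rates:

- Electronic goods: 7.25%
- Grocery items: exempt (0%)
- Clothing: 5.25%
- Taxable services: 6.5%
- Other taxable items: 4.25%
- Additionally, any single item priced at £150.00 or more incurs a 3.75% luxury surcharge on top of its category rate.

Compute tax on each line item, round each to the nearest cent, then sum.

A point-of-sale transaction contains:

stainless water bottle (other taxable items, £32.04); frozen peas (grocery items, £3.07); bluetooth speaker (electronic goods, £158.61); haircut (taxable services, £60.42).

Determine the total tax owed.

£22.74

Stainless water bottle £32.04: other taxable items → 4.25% → £1.36
Frozen peas £3.07: grocery items → 0% → £0.00
Bluetooth speaker £158.61: electronic goods → 7.25% + 3.75% surcharge = 11% → £17.45
Haircut £60.42: taxable services → 6.5% → £3.93
Total tax = £1.36 + £17.45 + £3.93 = £22.74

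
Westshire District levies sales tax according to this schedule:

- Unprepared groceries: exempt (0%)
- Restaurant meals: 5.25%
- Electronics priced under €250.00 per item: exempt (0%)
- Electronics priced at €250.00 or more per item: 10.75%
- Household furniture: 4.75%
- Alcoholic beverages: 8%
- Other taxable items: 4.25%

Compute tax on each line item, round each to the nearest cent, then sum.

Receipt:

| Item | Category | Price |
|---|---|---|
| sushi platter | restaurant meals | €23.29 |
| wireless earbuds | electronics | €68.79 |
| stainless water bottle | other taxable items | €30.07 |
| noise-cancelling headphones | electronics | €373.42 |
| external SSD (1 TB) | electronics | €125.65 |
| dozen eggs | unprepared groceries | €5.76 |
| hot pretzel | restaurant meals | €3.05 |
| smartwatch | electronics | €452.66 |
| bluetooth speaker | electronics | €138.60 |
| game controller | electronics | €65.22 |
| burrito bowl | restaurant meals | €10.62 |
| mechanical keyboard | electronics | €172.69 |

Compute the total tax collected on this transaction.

Sushi platter €23.29: restaurant meals → 5.25% → €1.22
Wireless earbuds €68.79: electronics, under €250.00 → 0% → €0.00
Stainless water bottle €30.07: other taxable items → 4.25% → €1.28
Noise-cancelling headphones €373.42: electronics, €250.00 or more → 10.75% → €40.14
External SSD (1 TB) €125.65: electronics, under €250.00 → 0% → €0.00
Dozen eggs €5.76: unprepared groceries → 0% → €0.00
Hot pretzel €3.05: restaurant meals → 5.25% → €0.16
Smartwatch €452.66: electronics, €250.00 or more → 10.75% → €48.66
Bluetooth speaker €138.60: electronics, under €250.00 → 0% → €0.00
Game controller €65.22: electronics, under €250.00 → 0% → €0.00
Burrito bowl €10.62: restaurant meals → 5.25% → €0.56
Mechanical keyboard €172.69: electronics, under €250.00 → 0% → €0.00
Total tax = €1.22 + €1.28 + €40.14 + €0.16 + €48.66 + €0.56 = €92.02

€92.02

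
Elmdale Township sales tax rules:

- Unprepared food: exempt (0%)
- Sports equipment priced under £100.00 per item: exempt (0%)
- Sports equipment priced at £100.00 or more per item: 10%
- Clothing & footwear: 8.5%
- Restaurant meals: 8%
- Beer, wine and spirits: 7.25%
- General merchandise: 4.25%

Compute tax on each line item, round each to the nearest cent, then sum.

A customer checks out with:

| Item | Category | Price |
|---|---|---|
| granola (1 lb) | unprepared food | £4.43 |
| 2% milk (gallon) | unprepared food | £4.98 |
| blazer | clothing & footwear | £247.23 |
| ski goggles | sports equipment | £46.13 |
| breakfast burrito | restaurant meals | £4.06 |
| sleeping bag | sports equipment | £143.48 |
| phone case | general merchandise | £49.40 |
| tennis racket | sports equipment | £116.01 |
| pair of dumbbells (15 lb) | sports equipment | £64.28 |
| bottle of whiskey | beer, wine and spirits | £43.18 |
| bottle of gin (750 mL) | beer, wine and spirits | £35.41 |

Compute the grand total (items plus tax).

£813.67

Granola (1 lb) £4.43: unprepared food → 0% → £0.00
2% milk (gallon) £4.98: unprepared food → 0% → £0.00
Blazer £247.23: clothing & footwear → 8.5% → £21.01
Ski goggles £46.13: sports equipment, under £100.00 → 0% → £0.00
Breakfast burrito £4.06: restaurant meals → 8% → £0.32
Sleeping bag £143.48: sports equipment, £100.00 or more → 10% → £14.35
Phone case £49.40: general merchandise → 4.25% → £2.10
Tennis racket £116.01: sports equipment, £100.00 or more → 10% → £11.60
Pair of dumbbells (15 lb) £64.28: sports equipment, under £100.00 → 0% → £0.00
Bottle of whiskey £43.18: beer, wine and spirits → 7.25% → £3.13
Bottle of gin (750 mL) £35.41: beer, wine and spirits → 7.25% → £2.57
Subtotal = £758.59; tax = £55.08; total due = £813.67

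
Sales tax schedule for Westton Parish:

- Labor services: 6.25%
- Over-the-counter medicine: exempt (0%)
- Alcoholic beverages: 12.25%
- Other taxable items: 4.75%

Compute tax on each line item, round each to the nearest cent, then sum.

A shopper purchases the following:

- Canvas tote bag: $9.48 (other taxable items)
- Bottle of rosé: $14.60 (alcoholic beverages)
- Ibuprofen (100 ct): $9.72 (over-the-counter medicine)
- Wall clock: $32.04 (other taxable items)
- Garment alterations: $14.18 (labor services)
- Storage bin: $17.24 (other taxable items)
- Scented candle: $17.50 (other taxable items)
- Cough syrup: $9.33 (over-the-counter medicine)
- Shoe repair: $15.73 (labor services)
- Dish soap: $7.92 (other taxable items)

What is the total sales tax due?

$7.66

Canvas tote bag $9.48: other taxable items → 4.75% → $0.45
Bottle of rosé $14.60: alcoholic beverages → 12.25% → $1.79
Ibuprofen (100 ct) $9.72: over-the-counter medicine → 0% → $0.00
Wall clock $32.04: other taxable items → 4.75% → $1.52
Garment alterations $14.18: labor services → 6.25% → $0.89
Storage bin $17.24: other taxable items → 4.75% → $0.82
Scented candle $17.50: other taxable items → 4.75% → $0.83
Cough syrup $9.33: over-the-counter medicine → 0% → $0.00
Shoe repair $15.73: labor services → 6.25% → $0.98
Dish soap $7.92: other taxable items → 4.75% → $0.38
Total tax = $0.45 + $1.79 + $1.52 + $0.89 + $0.82 + $0.83 + $0.98 + $0.38 = $7.66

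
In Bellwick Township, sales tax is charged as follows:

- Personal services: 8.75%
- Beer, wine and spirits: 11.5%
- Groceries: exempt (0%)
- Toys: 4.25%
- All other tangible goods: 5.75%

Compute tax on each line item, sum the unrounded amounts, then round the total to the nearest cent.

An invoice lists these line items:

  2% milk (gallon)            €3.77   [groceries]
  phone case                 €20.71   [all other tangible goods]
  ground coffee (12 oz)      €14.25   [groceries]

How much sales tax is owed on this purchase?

€1.19

2% milk (gallon) €3.77: groceries → 0% → €0.00
Phone case €20.71: all other tangible goods → 5.75% → €1.190825
Ground coffee (12 oz) €14.25: groceries → 0% → €0.00
Unrounded tax sum = €1.190825 → €1.19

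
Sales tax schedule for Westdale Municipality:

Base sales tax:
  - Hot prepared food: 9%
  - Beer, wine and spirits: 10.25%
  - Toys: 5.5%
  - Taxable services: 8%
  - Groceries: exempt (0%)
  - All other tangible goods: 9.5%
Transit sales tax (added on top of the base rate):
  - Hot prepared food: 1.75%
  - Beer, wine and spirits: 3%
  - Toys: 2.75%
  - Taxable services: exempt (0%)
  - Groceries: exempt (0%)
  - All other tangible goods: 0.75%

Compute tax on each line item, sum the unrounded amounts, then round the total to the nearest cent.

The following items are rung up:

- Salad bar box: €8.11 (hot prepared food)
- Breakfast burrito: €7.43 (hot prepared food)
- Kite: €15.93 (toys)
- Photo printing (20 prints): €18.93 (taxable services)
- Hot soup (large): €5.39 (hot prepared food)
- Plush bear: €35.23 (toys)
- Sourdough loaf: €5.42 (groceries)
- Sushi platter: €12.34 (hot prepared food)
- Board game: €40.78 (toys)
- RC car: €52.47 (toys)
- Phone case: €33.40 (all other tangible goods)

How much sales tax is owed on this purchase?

€20.43

Salad bar box €8.11: hot prepared food → 9% + 1.75% transit = 10.75% → €0.871825
Breakfast burrito €7.43: hot prepared food → 9% + 1.75% transit = 10.75% → €0.798725
Kite €15.93: toys → 5.5% + 2.75% transit = 8.25% → €1.314225
Photo printing (20 prints) €18.93: taxable services → 8% + 0% transit = 8% → €1.5144
Hot soup (large) €5.39: hot prepared food → 9% + 1.75% transit = 10.75% → €0.579425
Plush bear €35.23: toys → 5.5% + 2.75% transit = 8.25% → €2.906475
Sourdough loaf €5.42: groceries → 0% + 0% transit = 0% → €0.00
Sushi platter €12.34: hot prepared food → 9% + 1.75% transit = 10.75% → €1.32655
Board game €40.78: toys → 5.5% + 2.75% transit = 8.25% → €3.36435
RC car €52.47: toys → 5.5% + 2.75% transit = 8.25% → €4.328775
Phone case €33.40: all other tangible goods → 9.5% + 0.75% transit = 10.25% → €3.4235
Unrounded tax sum = €20.42825 → €20.43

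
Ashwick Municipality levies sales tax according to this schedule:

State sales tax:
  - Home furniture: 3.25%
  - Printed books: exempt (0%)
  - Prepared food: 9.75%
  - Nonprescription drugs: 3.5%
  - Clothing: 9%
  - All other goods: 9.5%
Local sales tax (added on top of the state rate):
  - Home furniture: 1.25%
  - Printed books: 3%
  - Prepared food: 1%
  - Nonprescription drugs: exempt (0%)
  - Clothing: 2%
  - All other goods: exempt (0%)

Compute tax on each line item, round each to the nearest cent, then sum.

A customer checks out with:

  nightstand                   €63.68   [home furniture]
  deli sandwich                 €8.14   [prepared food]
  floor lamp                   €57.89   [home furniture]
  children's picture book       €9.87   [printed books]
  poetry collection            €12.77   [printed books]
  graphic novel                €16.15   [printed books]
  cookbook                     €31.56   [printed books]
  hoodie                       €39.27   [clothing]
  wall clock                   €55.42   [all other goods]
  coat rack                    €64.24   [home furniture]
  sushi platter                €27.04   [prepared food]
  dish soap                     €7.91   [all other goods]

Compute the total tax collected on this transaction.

Nightstand €63.68: home furniture → 3.25% + 1.25% local = 4.5% → €2.87
Deli sandwich €8.14: prepared food → 9.75% + 1% local = 10.75% → €0.88
Floor lamp €57.89: home furniture → 3.25% + 1.25% local = 4.5% → €2.61
Children's picture book €9.87: printed books → 0% + 3% local = 3% → €0.30
Poetry collection €12.77: printed books → 0% + 3% local = 3% → €0.38
Graphic novel €16.15: printed books → 0% + 3% local = 3% → €0.48
Cookbook €31.56: printed books → 0% + 3% local = 3% → €0.95
Hoodie €39.27: clothing → 9% + 2% local = 11% → €4.32
Wall clock €55.42: all other goods → 9.5% + 0% local = 9.5% → €5.26
Coat rack €64.24: home furniture → 3.25% + 1.25% local = 4.5% → €2.89
Sushi platter €27.04: prepared food → 9.75% + 1% local = 10.75% → €2.91
Dish soap €7.91: all other goods → 9.5% + 0% local = 9.5% → €0.75
Total tax = €2.87 + €0.88 + €2.61 + €0.30 + €0.38 + €0.48 + €0.95 + €4.32 + €5.26 + €2.89 + €2.91 + €0.75 = €24.60

€24.60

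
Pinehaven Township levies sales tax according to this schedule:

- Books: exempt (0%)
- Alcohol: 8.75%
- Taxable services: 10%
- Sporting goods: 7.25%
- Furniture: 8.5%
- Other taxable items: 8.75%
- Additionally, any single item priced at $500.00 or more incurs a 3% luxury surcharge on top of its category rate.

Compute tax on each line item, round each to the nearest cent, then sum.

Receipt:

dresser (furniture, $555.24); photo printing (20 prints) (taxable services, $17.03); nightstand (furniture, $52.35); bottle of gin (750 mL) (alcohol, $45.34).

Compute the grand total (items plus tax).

$743.93

Dresser $555.24: furniture → 8.5% + 3% surcharge = 11.5% → $63.85
Photo printing (20 prints) $17.03: taxable services → 10% → $1.70
Nightstand $52.35: furniture → 8.5% → $4.45
Bottle of gin (750 mL) $45.34: alcohol → 8.75% → $3.97
Subtotal = $669.96; tax = $73.97; total due = $743.93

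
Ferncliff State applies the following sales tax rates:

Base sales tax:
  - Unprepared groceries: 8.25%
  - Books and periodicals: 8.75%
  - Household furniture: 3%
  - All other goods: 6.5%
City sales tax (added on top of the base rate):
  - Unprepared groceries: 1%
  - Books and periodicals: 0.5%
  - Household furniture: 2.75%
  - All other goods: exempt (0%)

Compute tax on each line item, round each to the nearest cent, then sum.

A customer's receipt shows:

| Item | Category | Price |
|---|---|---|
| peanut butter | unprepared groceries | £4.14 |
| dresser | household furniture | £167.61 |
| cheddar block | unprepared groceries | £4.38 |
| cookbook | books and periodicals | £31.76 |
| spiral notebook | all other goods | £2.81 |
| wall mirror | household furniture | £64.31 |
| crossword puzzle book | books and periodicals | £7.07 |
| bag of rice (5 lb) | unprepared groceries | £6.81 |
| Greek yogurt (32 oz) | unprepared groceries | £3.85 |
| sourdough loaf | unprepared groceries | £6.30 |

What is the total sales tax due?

Peanut butter £4.14: unprepared groceries → 8.25% + 1% city = 9.25% → £0.38
Dresser £167.61: household furniture → 3% + 2.75% city = 5.75% → £9.64
Cheddar block £4.38: unprepared groceries → 8.25% + 1% city = 9.25% → £0.41
Cookbook £31.76: books and periodicals → 8.75% + 0.5% city = 9.25% → £2.94
Spiral notebook £2.81: all other goods → 6.5% + 0% city = 6.5% → £0.18
Wall mirror £64.31: household furniture → 3% + 2.75% city = 5.75% → £3.70
Crossword puzzle book £7.07: books and periodicals → 8.75% + 0.5% city = 9.25% → £0.65
Bag of rice (5 lb) £6.81: unprepared groceries → 8.25% + 1% city = 9.25% → £0.63
Greek yogurt (32 oz) £3.85: unprepared groceries → 8.25% + 1% city = 9.25% → £0.36
Sourdough loaf £6.30: unprepared groceries → 8.25% + 1% city = 9.25% → £0.58
Total tax = £0.38 + £9.64 + £0.41 + £2.94 + £0.18 + £3.70 + £0.65 + £0.63 + £0.36 + £0.58 = £19.47

£19.47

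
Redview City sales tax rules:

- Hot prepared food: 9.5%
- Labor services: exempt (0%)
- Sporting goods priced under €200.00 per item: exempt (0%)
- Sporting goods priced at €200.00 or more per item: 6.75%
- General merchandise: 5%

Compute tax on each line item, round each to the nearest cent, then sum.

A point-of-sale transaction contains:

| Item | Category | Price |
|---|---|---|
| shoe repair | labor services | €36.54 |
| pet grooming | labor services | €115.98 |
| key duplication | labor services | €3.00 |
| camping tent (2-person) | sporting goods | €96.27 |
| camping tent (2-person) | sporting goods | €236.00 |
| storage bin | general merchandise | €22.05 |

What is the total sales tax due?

€17.03

Shoe repair €36.54: labor services → 0% → €0.00
Pet grooming €115.98: labor services → 0% → €0.00
Key duplication €3.00: labor services → 0% → €0.00
Camping tent (2-person) €96.27: sporting goods, under €200.00 → 0% → €0.00
Camping tent (2-person) €236.00: sporting goods, €200.00 or more → 6.75% → €15.93
Storage bin €22.05: general merchandise → 5% → €1.10
Total tax = €15.93 + €1.10 = €17.03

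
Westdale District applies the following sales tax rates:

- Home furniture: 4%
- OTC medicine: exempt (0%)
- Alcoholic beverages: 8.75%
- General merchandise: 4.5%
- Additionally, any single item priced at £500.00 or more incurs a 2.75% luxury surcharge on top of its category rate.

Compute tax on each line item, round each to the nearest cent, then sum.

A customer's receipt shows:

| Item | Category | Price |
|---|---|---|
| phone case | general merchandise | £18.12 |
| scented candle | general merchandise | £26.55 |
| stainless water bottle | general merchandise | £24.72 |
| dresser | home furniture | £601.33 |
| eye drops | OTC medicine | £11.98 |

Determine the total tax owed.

£43.71

Phone case £18.12: general merchandise → 4.5% → £0.82
Scented candle £26.55: general merchandise → 4.5% → £1.19
Stainless water bottle £24.72: general merchandise → 4.5% → £1.11
Dresser £601.33: home furniture → 4% + 2.75% surcharge = 6.75% → £40.59
Eye drops £11.98: OTC medicine → 0% → £0.00
Total tax = £0.82 + £1.19 + £1.11 + £40.59 = £43.71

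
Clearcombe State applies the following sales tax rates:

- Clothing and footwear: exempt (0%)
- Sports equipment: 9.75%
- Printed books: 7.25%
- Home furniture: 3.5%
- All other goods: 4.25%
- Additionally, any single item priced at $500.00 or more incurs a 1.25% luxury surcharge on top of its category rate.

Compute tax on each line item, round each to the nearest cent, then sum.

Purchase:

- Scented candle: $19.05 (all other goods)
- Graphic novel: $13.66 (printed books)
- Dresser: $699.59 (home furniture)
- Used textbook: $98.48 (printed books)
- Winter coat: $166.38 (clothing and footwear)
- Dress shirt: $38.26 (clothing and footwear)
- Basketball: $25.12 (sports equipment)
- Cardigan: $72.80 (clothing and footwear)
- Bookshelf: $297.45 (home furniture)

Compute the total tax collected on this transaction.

Scented candle $19.05: all other goods → 4.25% → $0.81
Graphic novel $13.66: printed books → 7.25% → $0.99
Dresser $699.59: home furniture → 3.5% + 1.25% surcharge = 4.75% → $33.23
Used textbook $98.48: printed books → 7.25% → $7.14
Winter coat $166.38: clothing and footwear → 0% → $0.00
Dress shirt $38.26: clothing and footwear → 0% → $0.00
Basketball $25.12: sports equipment → 9.75% → $2.45
Cardigan $72.80: clothing and footwear → 0% → $0.00
Bookshelf $297.45: home furniture → 3.5% → $10.41
Total tax = $0.81 + $0.99 + $33.23 + $7.14 + $2.45 + $10.41 = $55.03

$55.03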